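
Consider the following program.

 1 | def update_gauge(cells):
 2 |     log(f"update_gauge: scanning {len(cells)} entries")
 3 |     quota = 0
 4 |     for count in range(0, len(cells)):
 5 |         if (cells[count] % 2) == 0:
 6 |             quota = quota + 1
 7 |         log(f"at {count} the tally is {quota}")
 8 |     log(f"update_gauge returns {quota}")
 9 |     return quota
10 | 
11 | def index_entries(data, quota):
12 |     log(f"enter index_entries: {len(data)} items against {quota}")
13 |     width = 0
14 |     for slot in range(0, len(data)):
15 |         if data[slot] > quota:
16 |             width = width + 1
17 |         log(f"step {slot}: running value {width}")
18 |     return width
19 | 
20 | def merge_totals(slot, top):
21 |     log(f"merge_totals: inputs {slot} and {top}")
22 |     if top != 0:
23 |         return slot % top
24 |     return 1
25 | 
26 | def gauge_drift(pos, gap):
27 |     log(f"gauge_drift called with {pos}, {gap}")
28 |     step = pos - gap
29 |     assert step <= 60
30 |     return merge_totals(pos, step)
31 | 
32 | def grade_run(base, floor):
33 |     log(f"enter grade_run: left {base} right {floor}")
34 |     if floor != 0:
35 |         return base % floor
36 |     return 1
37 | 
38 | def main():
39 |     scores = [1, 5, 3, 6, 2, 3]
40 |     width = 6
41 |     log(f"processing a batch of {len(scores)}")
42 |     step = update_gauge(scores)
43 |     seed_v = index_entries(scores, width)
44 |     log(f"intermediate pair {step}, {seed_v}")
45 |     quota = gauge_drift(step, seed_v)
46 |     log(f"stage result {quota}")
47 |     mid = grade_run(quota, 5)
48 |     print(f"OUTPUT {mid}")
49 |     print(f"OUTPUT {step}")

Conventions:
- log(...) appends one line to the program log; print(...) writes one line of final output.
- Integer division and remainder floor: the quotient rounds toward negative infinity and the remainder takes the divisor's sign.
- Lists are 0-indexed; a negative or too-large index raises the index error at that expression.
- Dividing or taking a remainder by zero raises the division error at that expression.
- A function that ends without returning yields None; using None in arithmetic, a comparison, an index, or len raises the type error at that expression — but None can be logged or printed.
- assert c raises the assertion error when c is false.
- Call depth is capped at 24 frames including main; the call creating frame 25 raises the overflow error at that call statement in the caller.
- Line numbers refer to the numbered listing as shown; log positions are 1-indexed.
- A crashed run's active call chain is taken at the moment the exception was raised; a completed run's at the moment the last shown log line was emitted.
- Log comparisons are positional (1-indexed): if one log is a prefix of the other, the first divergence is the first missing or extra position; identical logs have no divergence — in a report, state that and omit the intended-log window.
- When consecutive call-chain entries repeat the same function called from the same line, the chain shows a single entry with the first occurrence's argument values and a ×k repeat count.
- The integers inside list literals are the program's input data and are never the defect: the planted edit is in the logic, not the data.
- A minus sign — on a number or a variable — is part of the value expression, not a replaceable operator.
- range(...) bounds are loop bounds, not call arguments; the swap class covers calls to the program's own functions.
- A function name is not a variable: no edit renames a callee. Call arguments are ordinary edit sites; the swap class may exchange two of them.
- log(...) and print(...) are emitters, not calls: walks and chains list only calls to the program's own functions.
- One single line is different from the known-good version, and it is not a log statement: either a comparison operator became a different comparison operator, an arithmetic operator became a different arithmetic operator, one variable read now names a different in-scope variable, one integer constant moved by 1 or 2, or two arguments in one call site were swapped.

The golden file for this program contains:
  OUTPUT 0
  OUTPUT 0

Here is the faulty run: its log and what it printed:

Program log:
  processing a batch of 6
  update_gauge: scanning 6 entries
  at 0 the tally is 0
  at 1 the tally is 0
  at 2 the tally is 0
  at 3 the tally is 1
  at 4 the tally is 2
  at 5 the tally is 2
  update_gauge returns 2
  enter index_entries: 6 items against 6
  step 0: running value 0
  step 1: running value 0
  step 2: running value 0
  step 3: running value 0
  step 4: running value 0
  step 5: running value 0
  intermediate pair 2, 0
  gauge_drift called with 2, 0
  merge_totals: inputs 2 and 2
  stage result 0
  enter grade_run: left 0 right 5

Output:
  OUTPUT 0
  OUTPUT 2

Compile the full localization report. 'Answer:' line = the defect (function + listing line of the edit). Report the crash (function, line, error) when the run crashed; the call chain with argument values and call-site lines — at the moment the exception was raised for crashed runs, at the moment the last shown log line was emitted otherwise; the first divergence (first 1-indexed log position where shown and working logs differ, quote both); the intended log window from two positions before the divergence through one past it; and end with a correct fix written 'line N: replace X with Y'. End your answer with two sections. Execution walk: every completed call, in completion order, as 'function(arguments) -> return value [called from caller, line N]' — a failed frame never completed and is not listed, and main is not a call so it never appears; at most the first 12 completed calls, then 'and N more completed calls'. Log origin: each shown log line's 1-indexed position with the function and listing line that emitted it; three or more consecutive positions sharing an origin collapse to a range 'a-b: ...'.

Answer: the defect is in main at line 49.
Core observation: No log line changed; the fault shows up purely in the output.
Call chain: main -> grade_run(0, 5) (called at line 47).
First divergence: none (the log streams are identical).
Execution walk:
  update_gauge([1, 5, 3, 6, 2, 3]) -> 2  [called from main, line 42]
  index_entries([1, 5, 3, 6, 2, 3], 6) -> 0  [called from main, line 43]
  merge_totals(2, 2) -> 0  [called from gauge_drift, line 30]
  gauge_drift(2, 0) -> 0  [called from main, line 45]
  grade_run(0, 5) -> 0  [called from main, line 47]
Log line origins:
  1: from main, line 41
  2: from update_gauge, line 2
  3-8: from update_gauge, line 7
  9: from update_gauge, line 8
  10: from index_entries, line 12
  11-16: from index_entries, line 17
  17: from main, line 44
  18: from gauge_drift, line 27
  19: from merge_totals, line 21
  20: from main, line 46
  21: from grade_run, line 33
A correct fix: line 49: replace `step` with `quota`.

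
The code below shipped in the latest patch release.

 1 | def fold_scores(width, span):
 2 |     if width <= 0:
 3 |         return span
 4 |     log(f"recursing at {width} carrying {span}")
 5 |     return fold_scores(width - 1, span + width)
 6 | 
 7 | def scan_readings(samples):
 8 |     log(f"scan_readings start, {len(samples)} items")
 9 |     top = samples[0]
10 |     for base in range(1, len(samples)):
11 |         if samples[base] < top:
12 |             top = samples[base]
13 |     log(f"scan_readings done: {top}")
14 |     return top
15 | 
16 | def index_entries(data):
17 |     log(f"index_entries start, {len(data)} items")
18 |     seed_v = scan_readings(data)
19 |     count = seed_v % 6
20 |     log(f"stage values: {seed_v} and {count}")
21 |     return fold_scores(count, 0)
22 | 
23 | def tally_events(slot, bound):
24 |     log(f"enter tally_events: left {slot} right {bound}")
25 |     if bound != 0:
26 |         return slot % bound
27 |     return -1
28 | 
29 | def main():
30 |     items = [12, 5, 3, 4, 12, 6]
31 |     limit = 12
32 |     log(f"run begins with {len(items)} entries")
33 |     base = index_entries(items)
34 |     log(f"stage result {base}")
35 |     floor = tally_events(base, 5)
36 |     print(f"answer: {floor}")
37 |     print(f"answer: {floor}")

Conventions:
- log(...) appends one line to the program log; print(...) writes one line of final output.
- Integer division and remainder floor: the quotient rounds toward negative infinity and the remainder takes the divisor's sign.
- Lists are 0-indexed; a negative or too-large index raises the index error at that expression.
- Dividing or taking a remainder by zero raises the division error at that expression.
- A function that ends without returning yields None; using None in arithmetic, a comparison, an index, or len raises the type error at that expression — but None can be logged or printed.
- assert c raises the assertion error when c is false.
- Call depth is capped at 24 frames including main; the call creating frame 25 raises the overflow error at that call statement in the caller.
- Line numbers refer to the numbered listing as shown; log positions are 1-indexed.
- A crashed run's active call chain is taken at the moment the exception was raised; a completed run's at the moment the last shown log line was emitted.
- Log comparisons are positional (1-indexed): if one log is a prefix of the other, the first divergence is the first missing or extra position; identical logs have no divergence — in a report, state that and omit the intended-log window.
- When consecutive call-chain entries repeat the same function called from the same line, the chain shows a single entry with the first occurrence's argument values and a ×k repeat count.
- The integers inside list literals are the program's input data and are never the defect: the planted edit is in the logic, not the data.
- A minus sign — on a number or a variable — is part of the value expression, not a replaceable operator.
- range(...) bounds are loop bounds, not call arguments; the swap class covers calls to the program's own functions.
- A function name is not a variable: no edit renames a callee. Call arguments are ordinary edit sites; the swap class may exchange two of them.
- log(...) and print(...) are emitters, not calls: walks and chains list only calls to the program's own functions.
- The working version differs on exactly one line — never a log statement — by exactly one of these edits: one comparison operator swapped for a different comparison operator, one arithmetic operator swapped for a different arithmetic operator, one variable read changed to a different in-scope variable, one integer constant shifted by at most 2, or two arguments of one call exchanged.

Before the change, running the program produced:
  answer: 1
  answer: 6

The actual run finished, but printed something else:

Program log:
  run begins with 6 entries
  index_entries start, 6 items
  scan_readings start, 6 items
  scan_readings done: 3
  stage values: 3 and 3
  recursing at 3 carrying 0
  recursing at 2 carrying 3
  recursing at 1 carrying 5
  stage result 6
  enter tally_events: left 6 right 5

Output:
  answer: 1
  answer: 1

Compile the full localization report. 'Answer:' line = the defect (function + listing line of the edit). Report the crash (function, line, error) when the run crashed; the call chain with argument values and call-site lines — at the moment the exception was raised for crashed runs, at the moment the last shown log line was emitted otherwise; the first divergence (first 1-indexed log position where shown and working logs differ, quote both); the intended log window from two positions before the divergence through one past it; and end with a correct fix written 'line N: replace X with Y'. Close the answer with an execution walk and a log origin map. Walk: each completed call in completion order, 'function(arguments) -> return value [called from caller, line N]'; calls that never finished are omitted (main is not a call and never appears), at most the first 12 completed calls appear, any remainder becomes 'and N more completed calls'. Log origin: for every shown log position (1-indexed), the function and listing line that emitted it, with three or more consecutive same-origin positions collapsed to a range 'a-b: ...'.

Answer: the defect is in main at line 37.
Key observation: Log streams are identical — the defect surfaces only in the printed output.
Call chain: main -> tally_events(6, 5) (called at line 35).
First divergence: none; the two logs match at every position.
Execution walk:
  scan_readings([12, 5, 3, 4, 12, 6]) -> 3  [called from index_entries, line 18]
  fold_scores(0, 6) -> 6  [called from fold_scores, line 5]
  fold_scores(1, 5) -> 6  [called from fold_scores, line 5]
  fold_scores(2, 3) -> 6  [called from fold_scores, line 5]
  fold_scores(3, 0) -> 6  [called from index_entries, line 21]
  index_entries([12, 5, 3, 4, 12, 6]) -> 6  [called from main, line 33]
  tally_events(6, 5) -> 1  [called from main, line 35]
Log origin:
  1: logged in main at line 32
  2: logged in index_entries at line 17
  3: logged in scan_readings at line 8
  4: logged in scan_readings at line 13
  5: logged in index_entries at line 20
  6-8: logged in fold_scores at line 4
  9: logged in main at line 34
  10: logged in tally_events at line 24
A correct fix: line 37: replace `floor` with `base`.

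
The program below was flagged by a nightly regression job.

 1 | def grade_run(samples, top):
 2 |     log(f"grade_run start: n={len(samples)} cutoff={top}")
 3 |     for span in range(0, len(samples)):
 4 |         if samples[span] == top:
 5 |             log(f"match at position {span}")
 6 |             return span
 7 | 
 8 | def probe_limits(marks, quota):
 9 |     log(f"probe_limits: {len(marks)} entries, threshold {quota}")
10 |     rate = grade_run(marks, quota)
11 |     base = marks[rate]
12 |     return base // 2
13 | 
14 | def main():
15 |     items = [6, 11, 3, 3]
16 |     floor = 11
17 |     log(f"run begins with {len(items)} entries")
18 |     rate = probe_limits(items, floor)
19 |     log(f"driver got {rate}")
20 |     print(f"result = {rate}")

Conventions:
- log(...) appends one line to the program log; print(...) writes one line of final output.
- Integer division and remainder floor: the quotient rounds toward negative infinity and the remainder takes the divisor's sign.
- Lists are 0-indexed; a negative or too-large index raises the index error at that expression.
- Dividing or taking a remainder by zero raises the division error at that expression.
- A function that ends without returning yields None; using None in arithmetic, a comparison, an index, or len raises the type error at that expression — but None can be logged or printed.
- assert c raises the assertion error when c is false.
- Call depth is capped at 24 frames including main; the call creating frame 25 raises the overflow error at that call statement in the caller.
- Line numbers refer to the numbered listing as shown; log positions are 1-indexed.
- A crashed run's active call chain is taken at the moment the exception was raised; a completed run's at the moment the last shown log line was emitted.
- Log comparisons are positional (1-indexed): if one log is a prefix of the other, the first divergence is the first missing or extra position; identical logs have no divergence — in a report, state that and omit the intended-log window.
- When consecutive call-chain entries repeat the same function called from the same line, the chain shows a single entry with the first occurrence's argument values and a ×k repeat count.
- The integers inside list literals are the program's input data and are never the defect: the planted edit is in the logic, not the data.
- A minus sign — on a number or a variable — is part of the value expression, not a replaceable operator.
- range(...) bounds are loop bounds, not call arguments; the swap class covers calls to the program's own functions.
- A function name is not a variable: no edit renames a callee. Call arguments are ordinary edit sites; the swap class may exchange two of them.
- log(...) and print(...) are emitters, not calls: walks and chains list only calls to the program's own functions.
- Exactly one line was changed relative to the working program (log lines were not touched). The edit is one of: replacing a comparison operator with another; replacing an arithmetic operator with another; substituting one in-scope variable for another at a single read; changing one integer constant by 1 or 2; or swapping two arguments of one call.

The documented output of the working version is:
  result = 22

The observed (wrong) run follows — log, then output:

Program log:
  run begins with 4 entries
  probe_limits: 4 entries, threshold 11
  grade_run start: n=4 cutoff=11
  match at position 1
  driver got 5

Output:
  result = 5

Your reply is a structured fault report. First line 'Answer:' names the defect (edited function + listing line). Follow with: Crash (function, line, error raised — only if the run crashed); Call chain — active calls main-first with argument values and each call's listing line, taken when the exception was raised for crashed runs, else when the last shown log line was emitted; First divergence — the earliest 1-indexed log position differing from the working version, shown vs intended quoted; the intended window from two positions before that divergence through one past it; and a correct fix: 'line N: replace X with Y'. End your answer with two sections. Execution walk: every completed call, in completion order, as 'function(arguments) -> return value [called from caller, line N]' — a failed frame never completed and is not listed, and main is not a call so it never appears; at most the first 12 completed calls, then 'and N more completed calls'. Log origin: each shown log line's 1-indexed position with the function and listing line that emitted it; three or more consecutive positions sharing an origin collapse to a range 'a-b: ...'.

Answer: the defect is in probe_limits at line 12.
Key observation: Log line 5 is where behavior first shows: 'driver got 5' appears instead of 'driver got 22'.
Call chain: main.
First divergence: position 5 — shown 'driver got 5', intended 'driver got 22'.
Intended log window:
  3: grade_run start: n=4 cutoff=11
  4: match at position 1
  5: driver got 22
Execution walk:
  grade_run([6, 11, 3, 3], 11) -> 1  [called from probe_limits, line 10]
  probe_limits([6, 11, 3, 3], 11) -> 5  [called from main, line 18]
Log origin:
  1: emitted by main (line 17)
  2: emitted by probe_limits (line 9)
  3: emitted by grade_run (line 2)
  4: emitted by grade_run (line 5)
  5: emitted by main (line 19)
A correct fix: line 12: replace `//` with `*`.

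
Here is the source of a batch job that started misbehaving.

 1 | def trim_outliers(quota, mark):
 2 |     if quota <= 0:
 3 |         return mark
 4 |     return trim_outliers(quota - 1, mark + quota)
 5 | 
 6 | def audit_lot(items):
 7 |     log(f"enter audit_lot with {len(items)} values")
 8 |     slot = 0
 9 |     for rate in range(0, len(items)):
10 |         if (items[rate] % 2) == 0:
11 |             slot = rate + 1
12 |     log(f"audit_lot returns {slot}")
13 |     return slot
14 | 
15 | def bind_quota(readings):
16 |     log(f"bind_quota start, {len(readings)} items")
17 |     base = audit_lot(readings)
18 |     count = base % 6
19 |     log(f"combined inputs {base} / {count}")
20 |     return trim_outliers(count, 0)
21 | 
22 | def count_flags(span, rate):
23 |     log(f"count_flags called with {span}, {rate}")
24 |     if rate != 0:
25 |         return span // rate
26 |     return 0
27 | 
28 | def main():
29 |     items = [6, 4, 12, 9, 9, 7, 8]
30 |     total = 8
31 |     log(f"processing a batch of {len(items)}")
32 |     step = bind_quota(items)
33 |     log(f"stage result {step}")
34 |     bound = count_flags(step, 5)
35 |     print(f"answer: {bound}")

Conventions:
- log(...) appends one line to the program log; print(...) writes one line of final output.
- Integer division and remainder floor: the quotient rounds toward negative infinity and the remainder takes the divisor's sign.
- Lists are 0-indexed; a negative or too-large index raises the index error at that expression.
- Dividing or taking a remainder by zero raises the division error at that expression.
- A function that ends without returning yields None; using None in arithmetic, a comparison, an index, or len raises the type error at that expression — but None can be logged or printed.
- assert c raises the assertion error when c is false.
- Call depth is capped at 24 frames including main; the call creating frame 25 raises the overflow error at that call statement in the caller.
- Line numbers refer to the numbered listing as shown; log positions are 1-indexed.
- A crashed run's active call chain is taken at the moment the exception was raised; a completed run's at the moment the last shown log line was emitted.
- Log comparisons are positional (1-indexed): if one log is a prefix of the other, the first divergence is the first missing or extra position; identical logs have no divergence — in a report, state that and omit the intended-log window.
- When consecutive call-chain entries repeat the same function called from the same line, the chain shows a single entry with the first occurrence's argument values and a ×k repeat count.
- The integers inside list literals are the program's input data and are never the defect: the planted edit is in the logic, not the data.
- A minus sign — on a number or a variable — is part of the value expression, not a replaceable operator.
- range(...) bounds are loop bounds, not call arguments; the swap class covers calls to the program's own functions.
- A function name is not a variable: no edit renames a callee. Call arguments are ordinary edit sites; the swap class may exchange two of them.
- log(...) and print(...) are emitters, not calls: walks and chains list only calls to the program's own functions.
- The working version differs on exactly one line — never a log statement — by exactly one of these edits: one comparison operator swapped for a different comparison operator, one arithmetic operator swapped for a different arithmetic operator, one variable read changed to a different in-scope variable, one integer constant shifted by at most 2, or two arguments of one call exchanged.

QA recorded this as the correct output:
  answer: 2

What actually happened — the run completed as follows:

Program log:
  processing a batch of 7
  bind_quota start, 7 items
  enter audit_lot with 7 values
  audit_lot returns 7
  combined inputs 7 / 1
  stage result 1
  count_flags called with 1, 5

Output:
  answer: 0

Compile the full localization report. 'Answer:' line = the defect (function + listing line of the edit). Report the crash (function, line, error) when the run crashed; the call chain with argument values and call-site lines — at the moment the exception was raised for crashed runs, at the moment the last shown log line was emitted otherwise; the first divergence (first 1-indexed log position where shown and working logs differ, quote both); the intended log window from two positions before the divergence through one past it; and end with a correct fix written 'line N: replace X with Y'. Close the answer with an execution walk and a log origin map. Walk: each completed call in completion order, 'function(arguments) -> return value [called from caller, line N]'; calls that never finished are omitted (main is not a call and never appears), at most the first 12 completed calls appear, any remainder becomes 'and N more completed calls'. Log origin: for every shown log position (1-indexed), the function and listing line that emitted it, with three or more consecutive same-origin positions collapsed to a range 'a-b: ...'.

Answer: the defect is in audit_lot at line 11.
Key observation: At log position 4 the runs split — shown 'audit_lot returns 7', but the working version logs 'audit_lot returns 4'.
Call chain: main -> count_flags(1, 5) (called at line 34).
First divergence: at position 4 the run shows 'audit_lot returns 7' where the working version logs 'audit_lot returns 4'.
Intended log window:
  2: bind_quota start, 7 items
  3: enter audit_lot with 7 values
  4: audit_lot returns 4
  5: combined inputs 4 / 4
Execution walk:
  audit_lot([6, 4, 12, 9, 9, 7, 8]) -> 7  [called from bind_quota, line 17]
  trim_outliers(0, 1) -> 1  [called from trim_outliers, line 4]
  trim_outliers(1, 0) -> 1  [called from bind_quota, line 20]
  bind_quota([6, 4, 12, 9, 9, 7, 8]) -> 1  [called from main, line 32]
  count_flags(1, 5) -> 0  [called from main, line 34]
Log origin:
  1 — main, line 31
  2 — bind_quota, line 16
  3 — audit_lot, line 7
  4 — audit_lot, line 12
  5 — bind_quota, line 19
  6 — main, line 33
  7 — count_flags, line 23
A correct fix: line 11: replace `rate` with `slot`.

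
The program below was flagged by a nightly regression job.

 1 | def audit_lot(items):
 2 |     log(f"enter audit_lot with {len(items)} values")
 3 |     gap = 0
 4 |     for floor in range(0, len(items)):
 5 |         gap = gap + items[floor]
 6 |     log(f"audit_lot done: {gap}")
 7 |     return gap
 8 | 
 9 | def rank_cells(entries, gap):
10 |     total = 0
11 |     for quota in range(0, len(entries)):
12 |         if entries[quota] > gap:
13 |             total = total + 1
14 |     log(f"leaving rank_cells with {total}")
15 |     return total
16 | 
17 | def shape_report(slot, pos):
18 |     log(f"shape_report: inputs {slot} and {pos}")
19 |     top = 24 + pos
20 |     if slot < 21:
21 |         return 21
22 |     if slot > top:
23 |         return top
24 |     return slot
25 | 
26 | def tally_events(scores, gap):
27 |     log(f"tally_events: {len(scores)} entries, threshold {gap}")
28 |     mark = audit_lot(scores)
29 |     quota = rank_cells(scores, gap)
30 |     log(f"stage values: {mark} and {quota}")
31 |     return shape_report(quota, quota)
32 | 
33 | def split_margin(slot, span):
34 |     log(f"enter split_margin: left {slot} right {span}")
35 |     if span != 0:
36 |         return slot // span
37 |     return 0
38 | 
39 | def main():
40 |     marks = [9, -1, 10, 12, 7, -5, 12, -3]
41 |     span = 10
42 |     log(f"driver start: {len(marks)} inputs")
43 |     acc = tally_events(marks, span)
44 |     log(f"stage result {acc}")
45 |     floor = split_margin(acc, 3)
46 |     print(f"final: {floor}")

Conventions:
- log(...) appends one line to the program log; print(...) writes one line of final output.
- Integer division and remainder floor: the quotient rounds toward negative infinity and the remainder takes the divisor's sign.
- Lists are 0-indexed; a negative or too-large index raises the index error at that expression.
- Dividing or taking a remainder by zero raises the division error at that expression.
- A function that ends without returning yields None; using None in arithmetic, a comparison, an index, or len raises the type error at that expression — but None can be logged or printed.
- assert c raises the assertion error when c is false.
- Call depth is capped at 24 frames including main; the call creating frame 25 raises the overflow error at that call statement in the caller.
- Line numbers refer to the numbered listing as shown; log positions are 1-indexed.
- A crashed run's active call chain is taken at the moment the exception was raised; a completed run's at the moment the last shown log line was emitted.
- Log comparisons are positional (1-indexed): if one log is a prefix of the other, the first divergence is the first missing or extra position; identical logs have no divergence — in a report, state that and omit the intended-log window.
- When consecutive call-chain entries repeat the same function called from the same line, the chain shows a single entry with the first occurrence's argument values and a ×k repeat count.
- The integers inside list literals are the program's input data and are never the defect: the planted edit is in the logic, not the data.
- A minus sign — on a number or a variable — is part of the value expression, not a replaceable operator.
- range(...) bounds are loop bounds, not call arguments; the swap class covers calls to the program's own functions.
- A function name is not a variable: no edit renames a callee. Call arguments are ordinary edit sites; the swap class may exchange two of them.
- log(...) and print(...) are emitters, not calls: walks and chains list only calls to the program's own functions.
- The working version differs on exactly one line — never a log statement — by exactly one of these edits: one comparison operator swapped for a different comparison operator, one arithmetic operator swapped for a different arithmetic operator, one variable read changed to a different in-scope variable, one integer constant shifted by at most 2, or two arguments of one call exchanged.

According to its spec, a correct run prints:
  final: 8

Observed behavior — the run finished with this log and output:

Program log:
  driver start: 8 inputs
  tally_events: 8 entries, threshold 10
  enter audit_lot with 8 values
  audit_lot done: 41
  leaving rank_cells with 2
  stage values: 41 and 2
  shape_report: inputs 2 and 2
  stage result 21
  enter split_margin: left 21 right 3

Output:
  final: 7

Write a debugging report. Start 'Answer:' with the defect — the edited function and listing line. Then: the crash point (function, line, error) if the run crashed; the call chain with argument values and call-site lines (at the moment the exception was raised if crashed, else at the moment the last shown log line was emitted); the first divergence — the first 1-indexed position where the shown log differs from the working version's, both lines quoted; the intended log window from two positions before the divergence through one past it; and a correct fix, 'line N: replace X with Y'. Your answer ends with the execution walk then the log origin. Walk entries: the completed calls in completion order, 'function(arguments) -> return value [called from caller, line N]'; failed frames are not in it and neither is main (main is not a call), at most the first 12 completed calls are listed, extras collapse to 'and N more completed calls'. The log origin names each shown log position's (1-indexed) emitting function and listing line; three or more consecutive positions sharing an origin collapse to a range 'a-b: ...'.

Answer: the defect is in tally_events at line 31.
The tell: At log position 7 the runs split — shown 'shape_report: inputs 2 and 2', but the working version logs 'shape_report: inputs 41 and 2'.
Call chain: main -> split_margin(21, 3) (called at line 45).
First divergence: at position 7 the run shows 'shape_report: inputs 2 and 2' where the working version logs 'shape_report: inputs 41 and 2'.
Intended log window:
  5: leaving rank_cells with 2
  6: stage values: 41 and 2
  7: shape_report: inputs 41 and 2
  8: stage result 26
Execution walk:
  audit_lot([9, -1, 10, 12, 7, -5, 12, -3]) -> 41  [called from tally_events, line 28]
  rank_cells([9, -1, 10, 12, 7, -5, 12, -3], 10) -> 2  [called from tally_events, line 29]
  shape_report(2, 2) -> 21  [called from tally_events, line 31]
  tally_events([9, -1, 10, 12, 7, -5, 12, -3], 10) -> 21  [called from main, line 43]
  split_margin(21, 3) -> 7  [called from main, line 45]
Log origins:
  1: emitted by main (line 42)
  2: emitted by tally_events (line 27)
  3: emitted by audit_lot (line 2)
  4: emitted by audit_lot (line 6)
  5: emitted by rank_cells (line 14)
  6: emitted by tally_events (line 30)
  7: emitted by shape_report (line 18)
  8: emitted by main (line 44)
  9: emitted by split_margin (line 34)
A correct fix: line 31: replace `shape_report(quota, quota)` with `shape_report(mark, quota)`.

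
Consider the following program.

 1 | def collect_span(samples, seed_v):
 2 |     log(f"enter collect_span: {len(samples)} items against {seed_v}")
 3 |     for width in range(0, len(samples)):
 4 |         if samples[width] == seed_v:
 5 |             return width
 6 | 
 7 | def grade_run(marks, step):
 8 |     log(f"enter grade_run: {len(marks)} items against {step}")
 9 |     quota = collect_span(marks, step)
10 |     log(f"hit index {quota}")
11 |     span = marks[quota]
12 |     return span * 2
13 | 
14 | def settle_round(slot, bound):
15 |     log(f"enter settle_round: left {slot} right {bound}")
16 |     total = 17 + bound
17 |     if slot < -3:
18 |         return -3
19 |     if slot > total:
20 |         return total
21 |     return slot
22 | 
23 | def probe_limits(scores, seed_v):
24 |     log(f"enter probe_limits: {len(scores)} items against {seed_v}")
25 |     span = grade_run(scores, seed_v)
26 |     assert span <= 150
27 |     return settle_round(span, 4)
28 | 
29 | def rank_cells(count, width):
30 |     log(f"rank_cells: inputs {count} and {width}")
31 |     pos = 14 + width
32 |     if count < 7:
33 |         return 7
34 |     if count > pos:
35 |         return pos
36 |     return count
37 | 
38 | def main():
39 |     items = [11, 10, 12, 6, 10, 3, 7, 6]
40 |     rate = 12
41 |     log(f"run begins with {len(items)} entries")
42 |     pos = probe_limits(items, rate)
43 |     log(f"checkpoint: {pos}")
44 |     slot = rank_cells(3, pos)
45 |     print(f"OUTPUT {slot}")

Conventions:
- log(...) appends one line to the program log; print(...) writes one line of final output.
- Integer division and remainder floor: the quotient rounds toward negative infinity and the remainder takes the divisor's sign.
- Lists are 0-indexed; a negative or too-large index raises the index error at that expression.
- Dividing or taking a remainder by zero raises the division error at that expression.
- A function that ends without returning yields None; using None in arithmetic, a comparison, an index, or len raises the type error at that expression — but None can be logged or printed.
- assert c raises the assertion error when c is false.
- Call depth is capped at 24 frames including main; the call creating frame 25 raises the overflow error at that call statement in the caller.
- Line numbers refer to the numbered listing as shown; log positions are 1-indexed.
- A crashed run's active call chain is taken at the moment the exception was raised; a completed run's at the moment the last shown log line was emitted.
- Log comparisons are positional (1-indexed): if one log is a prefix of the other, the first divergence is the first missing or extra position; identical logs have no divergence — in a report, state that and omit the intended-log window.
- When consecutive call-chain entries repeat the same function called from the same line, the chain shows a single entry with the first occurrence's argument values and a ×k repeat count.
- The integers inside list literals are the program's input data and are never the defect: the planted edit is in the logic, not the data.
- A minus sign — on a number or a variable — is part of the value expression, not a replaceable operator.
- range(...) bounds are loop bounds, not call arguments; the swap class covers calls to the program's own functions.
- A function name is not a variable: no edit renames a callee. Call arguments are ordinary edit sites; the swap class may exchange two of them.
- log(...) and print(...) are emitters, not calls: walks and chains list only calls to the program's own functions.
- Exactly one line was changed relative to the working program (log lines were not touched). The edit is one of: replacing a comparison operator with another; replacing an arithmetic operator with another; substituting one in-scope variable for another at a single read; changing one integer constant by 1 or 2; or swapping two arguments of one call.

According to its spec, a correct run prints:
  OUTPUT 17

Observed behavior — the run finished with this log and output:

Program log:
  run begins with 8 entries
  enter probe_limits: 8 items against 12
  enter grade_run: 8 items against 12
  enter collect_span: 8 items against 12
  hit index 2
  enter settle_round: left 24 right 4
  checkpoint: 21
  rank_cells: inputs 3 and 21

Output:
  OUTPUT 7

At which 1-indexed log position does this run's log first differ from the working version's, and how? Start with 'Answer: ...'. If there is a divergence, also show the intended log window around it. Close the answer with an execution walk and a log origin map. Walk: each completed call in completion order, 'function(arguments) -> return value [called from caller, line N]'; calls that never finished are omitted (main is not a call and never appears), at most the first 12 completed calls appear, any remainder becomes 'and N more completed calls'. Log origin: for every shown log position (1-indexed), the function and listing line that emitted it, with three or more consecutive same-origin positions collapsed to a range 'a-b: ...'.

Answer: position 8 — the shown line 'rank_cells: inputs 3 and 21' should read 'rank_cells: inputs 21 and 3'.
Intended log window:
  6: enter settle_round: left 24 right 4
  7: checkpoint: 21
  8: rank_cells: inputs 21 and 3
Execution walk:
  collect_span([11, 10, 12, 6, 10, 3, 7, 6], 12) -> 2  [called from grade_run, line 9]
  grade_run([11, 10, 12, 6, 10, 3, 7, 6], 12) -> 24  [called from probe_limits, line 25]
  settle_round(24, 4) -> 21  [called from probe_limits, line 27]
  probe_limits([11, 10, 12, 6, 10, 3, 7, 6], 12) -> 21  [called from main, line 42]
  rank_cells(3, 21) -> 7  [called from main, line 44]
Origin of each log line:
  1: emitted by main (line 41)
  2: emitted by probe_limits (line 24)
  3: emitted by grade_run (line 8)
  4: emitted by collect_span (line 2)
  5: emitted by grade_run (line 10)
  6: emitted by settle_round (line 15)
  7: emitted by main (line 43)
  8: emitted by rank_cells (line 30)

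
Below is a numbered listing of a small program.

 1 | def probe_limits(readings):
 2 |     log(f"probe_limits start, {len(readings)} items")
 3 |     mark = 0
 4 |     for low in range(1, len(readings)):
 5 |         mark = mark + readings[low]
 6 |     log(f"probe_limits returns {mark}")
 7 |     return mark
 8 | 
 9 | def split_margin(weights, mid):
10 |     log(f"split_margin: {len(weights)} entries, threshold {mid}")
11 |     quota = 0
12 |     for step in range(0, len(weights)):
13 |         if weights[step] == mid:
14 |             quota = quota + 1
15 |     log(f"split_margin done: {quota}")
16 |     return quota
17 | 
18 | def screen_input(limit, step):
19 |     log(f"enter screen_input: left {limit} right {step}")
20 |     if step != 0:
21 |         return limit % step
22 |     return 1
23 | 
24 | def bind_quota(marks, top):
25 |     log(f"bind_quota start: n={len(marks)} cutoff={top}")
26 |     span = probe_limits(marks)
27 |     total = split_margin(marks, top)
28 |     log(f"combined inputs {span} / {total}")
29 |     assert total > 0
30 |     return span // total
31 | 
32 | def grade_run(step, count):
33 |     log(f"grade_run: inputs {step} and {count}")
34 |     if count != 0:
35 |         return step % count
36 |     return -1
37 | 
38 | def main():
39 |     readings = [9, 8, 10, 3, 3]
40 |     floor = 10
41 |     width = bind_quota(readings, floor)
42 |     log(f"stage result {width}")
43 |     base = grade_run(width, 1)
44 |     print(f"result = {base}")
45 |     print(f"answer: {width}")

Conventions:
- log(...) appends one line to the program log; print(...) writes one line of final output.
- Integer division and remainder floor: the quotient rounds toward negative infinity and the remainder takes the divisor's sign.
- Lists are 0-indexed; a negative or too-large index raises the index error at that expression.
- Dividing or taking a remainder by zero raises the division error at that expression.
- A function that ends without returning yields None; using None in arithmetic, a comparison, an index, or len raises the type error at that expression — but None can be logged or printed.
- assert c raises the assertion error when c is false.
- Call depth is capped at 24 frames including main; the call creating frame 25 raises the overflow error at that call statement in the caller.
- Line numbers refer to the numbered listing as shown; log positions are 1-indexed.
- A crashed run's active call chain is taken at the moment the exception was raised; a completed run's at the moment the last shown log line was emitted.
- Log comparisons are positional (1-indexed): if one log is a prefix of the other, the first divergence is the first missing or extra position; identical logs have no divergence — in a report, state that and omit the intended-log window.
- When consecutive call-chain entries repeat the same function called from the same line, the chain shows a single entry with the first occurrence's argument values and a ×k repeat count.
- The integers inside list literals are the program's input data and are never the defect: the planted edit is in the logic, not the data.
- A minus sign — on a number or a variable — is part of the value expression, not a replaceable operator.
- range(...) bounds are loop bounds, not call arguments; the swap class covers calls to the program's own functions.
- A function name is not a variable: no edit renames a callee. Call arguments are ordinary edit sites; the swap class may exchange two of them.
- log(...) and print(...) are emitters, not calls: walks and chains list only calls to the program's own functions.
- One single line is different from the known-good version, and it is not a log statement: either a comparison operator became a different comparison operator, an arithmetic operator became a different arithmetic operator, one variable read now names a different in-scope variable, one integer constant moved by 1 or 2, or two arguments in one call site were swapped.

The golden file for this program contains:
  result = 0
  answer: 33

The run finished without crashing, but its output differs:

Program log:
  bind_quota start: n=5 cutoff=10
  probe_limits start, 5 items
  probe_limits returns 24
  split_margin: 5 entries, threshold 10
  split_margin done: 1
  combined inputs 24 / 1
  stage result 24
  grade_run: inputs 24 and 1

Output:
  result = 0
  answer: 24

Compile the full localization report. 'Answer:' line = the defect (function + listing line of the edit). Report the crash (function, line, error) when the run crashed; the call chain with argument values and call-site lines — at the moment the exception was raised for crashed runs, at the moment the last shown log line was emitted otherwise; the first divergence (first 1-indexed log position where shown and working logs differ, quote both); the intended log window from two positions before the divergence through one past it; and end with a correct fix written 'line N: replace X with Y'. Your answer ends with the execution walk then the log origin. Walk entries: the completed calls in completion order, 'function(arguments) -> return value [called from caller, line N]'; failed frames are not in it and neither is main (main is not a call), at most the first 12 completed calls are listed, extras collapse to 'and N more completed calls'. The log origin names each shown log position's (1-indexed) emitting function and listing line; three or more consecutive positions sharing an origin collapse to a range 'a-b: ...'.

Answer: the defect is in probe_limits at line 4.
Key fact: Everything matches until log position 3, which reads 'probe_limits returns 24' in place of 'probe_limits returns 33'.
Call chain: main -> grade_run(24, 1) (called at line 43).
First divergence: at position 3 the run shows 'probe_limits returns 24' where the working version logs 'probe_limits returns 33'.
Intended log window:
  1: bind_quota start: n=5 cutoff=10
  2: probe_limits start, 5 items
  3: probe_limits returns 33
  4: split_margin: 5 entries, threshold 10
Execution walk:
  probe_limits([9, 8, 10, 3, 3]) -> 24  [called from bind_quota, line 26]
  split_margin([9, 8, 10, 3, 3], 10) -> 1  [called from bind_quota, line 27]
  bind_quota([9, 8, 10, 3, 3], 10) -> 24  [called from main, line 41]
  grade_run(24, 1) -> 0  [called from main, line 43]
Log origin:
  1: logged in bind_quota at line 25
  2: logged in probe_limits at line 2
  3: logged in probe_limits at line 6
  4: logged in split_margin at line 10
  5: logged in split_margin at line 15
  6: logged in bind_quota at line 28
  7: logged in main at line 42
  8: logged in grade_run at line 33
A correct fix: line 4: replace `1` with `0`.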